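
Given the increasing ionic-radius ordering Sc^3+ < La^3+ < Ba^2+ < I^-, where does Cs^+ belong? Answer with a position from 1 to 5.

4

Tabulating Z and e⁻: Sc^3+: 18 e⁻, Z=21, La^3+: 54 e⁻, Z=57, Ba^2+: 54 e⁻, Z=56, Cs^+: 54 e⁻, Z=55, I^-: 54 e⁻, Z=53. Sc^3+ < La^3+ (same group, 2 shells fewer); La^3+ < Ba^2+ (both 54 e⁻, Z=57>56); Ba^2+ < Cs^+ (isoelectronic, higher Z=56 is smaller); Cs^+ < I^- (isoelectronic, higher Z=55 is smaller).
Putting Cs^+ in gives Sc^3+ < La^3+ < Ba^2+ < Cs^+ < I^-; it lands at slot 4.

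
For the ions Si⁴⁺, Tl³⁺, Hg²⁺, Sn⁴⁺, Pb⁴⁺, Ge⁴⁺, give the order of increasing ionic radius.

Si⁴⁺ < Ge⁴⁺ < Sn⁴⁺ < Pb⁴⁺ < Tl³⁺ < Hg²⁺

Si⁴⁺ has 10 e⁻ (Z=14), Ge⁴⁺ has 28 e⁻ (Z=32), Sn⁴⁺ has 46 e⁻ (Z=50), Pb⁴⁺ has 78 e⁻ (Z=82), Tl³⁺ has 78 e⁻ (Z=81), Hg²⁺ has 78 e⁻ (Z=80). Si⁴⁺ < Ge⁴⁺ (same group, period 3 vs 4); Ge⁴⁺ < Sn⁴⁺ (same group, 1 shell fewer); Sn⁴⁺ < Pb⁴⁺ (same group, 1 shell fewer); Pb⁴⁺ < Tl³⁺ (isoelectronic, higher Z=82 is smaller); Tl³⁺ < Hg²⁺ (both 78 e⁻, Z=81>80).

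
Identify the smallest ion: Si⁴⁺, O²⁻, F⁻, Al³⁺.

All of these have 10 electrons (isoelectronic). With the same electron cloud, the ion with the most protons pulls it in tightest. Nuclear charges: Si⁴⁺ (Z=14), Al³⁺ (Z=13), F⁻ (Z=9), O²⁻ (Z=8). Highest Z is smallest.

Si⁴⁺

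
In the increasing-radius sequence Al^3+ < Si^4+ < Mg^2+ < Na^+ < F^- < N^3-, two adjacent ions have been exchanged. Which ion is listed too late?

Si^4+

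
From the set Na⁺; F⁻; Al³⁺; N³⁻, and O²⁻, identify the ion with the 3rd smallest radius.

Each ion has 10 electrons. The ranking follows nuclear charge in reverse — greater Z gives a smaller radius. Al³⁺ (Z=13), Na⁺ (Z=11), F⁻ (Z=9), O²⁻ (Z=8), N³⁻ (Z=7).
That gives Al³⁺ < Na⁺ < F⁻ < O²⁻ < N³⁻. From the smallest end, number 3 is F⁻.

F⁻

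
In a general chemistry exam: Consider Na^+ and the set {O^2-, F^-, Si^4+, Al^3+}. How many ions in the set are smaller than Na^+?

Isoelectronic series (10 e⁻ each). Size is set by nuclear charge: more protons means a smaller ion. Si^4+ (Z=14), Al^3+ (Z=13), Na^+ (Z=11), F^- (Z=9), O^2- (Z=8).
Placing each against Na^+: smaller — Si^4+, Al^3+; larger — F^-, O^2-. Count: 2.

2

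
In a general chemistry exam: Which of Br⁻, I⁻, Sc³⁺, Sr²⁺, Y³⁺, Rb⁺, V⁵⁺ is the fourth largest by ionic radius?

Sr²⁺

Electron counts and nuclear charges: V⁵⁺: 18 e⁻, Z=23, Sc³⁺: 18 e⁻, Z=21, Y³⁺: 36 e⁻, Z=39, Sr²⁺: 36 e⁻, Z=38, Rb⁺: 36 e⁻, Z=37, Br⁻: 36 e⁻, Z=35, I⁻: 54 e⁻, Z=53. V⁵⁺ < Sc³⁺ (isoelectronic, higher Z=23 is smaller); Sc³⁺ < Y³⁺ (same group, period 4 vs 5); Y³⁺ < Sr²⁺ (isoelectronic, higher Z=39 is smaller); Sr²⁺ < Rb⁺ (both 36 e⁻, Z=38>37); Rb⁺ < Br⁻ (both 36 e⁻, Z=37>35); Br⁻ < I⁻ (same group, period 4 vs 5).
Full ascending order: V⁵⁺ < Sc³⁺ < Y³⁺ < Sr²⁺ < Rb⁺ < Br⁻ < I⁻. Counting from the largest, position 4 is Sr²⁺.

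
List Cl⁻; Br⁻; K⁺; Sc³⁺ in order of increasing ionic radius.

Sc³⁺ < K⁺ < Cl⁻ < Br⁻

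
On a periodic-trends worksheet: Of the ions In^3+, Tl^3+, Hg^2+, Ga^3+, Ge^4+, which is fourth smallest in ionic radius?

First list Z and electron count for each: Ge^4+: 28 e⁻, Z=32, Ga^3+: 28 e⁻, Z=31, In^3+: 46 e⁻, Z=49, Tl^3+: 78 e⁻, Z=81, Hg^2+: 78 e⁻, Z=80. Ge^4+ < Ga^3+ (both 28 e⁻, Z=32>31); Ga^3+ < In^3+ (same group, period 4 vs 5); In^3+ < Tl^3+ (same group, 1 shell fewer); Tl^3+ < Hg^2+ (both 78 e⁻, Z=81>80).
Ordering: Ge^4+ < Ga^3+ < In^3+ < Tl^3+ < Hg^2+. The fourth smallest is Tl^3+.

Tl^3+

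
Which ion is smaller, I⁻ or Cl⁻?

Cl⁻

All are in the same group with charge -1. Radius grows down the group as n (the outermost shell) increases.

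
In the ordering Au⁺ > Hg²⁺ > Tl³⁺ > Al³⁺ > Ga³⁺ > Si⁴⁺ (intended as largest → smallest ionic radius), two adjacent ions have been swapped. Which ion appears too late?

Ga³⁺

Compare adjacent ions: Al³⁺ and Ga³⁺ are in one column with the same charge; the lighter period-3 ion has one fewer shell and is smaller — yet in this decreasing list Al³⁺ sits before Ga³⁺. Nothing else is reversed, so Ga³⁺ should move one place to the left.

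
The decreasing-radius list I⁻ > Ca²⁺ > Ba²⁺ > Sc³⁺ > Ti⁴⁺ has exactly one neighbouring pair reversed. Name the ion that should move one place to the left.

Ba²⁺

Check each adjacent pair. Ca²⁺ and Ba²⁺ are reversed: same group and charge — period 4 sits above period 6, so Ca²⁺ is smaller. No other neighbouring pair contradicts the periodic trends, so Ba²⁺ is the ion listed too late.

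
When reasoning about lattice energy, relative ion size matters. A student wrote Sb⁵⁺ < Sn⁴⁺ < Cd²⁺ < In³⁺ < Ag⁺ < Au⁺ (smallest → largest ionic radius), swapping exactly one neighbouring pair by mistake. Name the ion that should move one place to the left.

Compare adjacent ions: In³⁺ and Cd²⁺ share 46 electrons; the higher nuclear charge on In (Z=49) contracts it more, so In³⁺ < Cd²⁺ — yet in this increasing list Cd²⁺ sits before In³⁺. Nothing else is reversed, so In³⁺ should move one place to the left.

In³⁺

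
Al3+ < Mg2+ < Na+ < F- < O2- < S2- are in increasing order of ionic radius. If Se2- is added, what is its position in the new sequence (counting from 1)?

Electron counts and nuclear charges: Al3+ (Z=13, 10 e⁻), Mg2+ (Z=12, 10 e⁻), Na+ (Z=11, 10 e⁻), F- (Z=9, 10 e⁻), O2- (Z=8, 10 e⁻), S2- (Z=16, 18 e⁻), Se2- (Z=34, 36 e⁻). Al3+ < Mg2+ (both 10 e⁻, Z=13>12); Mg2+ < Na+ (both 10 e⁻, Z=12>11); Na+ < F- (both 10 e⁻, Z=11>9); F- < O2- (isoelectronic, higher Z=9 is smaller); O2- < S2- (same group, period 2 vs 3); S2- < Se2- (same group, period 3 vs 4).
Merged order: Al3+ < Mg2+ < Na+ < F- < O2- < S2- < Se2- — Se2- is number 7.

7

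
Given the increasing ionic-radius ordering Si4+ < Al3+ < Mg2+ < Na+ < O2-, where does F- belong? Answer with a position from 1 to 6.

5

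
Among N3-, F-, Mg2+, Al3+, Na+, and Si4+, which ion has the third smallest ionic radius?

All of these have 10 electrons (isoelectronic). With the same electron cloud, the ion with the most protons pulls it in tightest. Nuclear charges: Si4+ (Z=14), Al3+ (Z=13), Mg2+ (Z=12), Na+ (Z=11), F- (Z=9), N3- (Z=7). Highest Z is smallest.
Full ascending order: Si4+ < Al3+ < Mg2+ < Na+ < F- < N3-. Counting from the smallest, position 3 is Mg2+.

Mg2+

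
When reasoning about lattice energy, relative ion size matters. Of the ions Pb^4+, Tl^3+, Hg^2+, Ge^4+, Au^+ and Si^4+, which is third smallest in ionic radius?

Pb^4+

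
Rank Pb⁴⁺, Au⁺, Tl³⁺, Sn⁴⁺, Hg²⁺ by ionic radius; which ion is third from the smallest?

Electron counts and nuclear charges: Sn⁴⁺: 46 e⁻, Z=50, Pb⁴⁺: 78 e⁻, Z=82, Tl³⁺: 78 e⁻, Z=81, Hg²⁺: 78 e⁻, Z=80, Au⁺: 78 e⁻, Z=79. Sn⁴⁺ < Pb⁴⁺ (same group, 1 shell fewer); Pb⁴⁺ < Tl³⁺ (isoelectronic, higher Z=82 is smaller); Tl³⁺ < Hg²⁺ (isoelectronic, higher Z=81 is smaller); Hg²⁺ < Au⁺ (both 78 e⁻, Z=80>79).
Full ascending order: Sn⁴⁺ < Pb⁴⁺ < Tl³⁺ < Hg²⁺ < Au⁺. Counting from the smallest, position 3 is Tl³⁺.

Tl³⁺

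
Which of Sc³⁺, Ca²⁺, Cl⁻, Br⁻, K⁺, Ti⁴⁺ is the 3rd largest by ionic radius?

Work out protons and electrons: Ti⁴⁺ has 18 e⁻ (Z=22), Sc³⁺ has 18 e⁻ (Z=21), Ca²⁺ has 18 e⁻ (Z=20), K⁺ has 18 e⁻ (Z=19), Cl⁻ has 18 e⁻ (Z=17), Br⁻ has 36 e⁻ (Z=35). Ti⁴⁺ < Sc³⁺ (isoelectronic, higher Z=22 is smaller); Sc³⁺ < Ca²⁺ (both 18 e⁻, Z=21>20); Ca²⁺ < K⁺ (isoelectronic, higher Z=20 is smaller); K⁺ < Cl⁻ (both 18 e⁻, Z=19>17); Cl⁻ < Br⁻ (same group, period 3 vs 4).
That gives Ti⁴⁺ < Sc³⁺ < Ca²⁺ < K⁺ < Cl⁻ < Br⁻. From the largest end, number 3 is K⁺.

K⁺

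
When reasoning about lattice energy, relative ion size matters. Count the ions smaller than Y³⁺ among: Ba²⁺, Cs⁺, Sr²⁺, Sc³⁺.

1

Tabulating Z and e⁻: Sc³⁺: 18 e⁻, Z=21, Y³⁺: 36 e⁻, Z=39, Sr²⁺: 36 e⁻, Z=38, Ba²⁺: 54 e⁻, Z=56, Cs⁺: 54 e⁻, Z=55. Sc³⁺ < Y³⁺ (same group, 1 shell fewer); Y³⁺ < Sr²⁺ (both 36 e⁻, Z=39>38); Sr²⁺ < Ba²⁺ (same group, 1 shell fewer); Ba²⁺ < Cs⁺ (isoelectronic, higher Z=56 is smaller).
Overall: Sc³⁺ < Y³⁺ < Sr²⁺ < Ba²⁺ < Cs⁺. Y³⁺ has 1 below it and 3 above. That's 1.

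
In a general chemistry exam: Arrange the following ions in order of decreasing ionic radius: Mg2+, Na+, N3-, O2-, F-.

N3- > O2- > F- > Na+ > Mg2+

Each ion has 10 electrons. The ranking follows nuclear charge in reverse — greater Z gives a smaller radius. Mg2+ (Z=12), Na+ (Z=11), F- (Z=9), O2- (Z=8), N3- (Z=7).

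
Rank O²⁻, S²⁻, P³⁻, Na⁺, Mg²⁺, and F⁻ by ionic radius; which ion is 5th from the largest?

Na⁺

Mg²⁺: 10 e⁻, Z=12, Na⁺: 10 e⁻, Z=11, F⁻: 10 e⁻, Z=9, O²⁻: 10 e⁻, Z=8, S²⁻: 18 e⁻, Z=16, P³⁻: 18 e⁻, Z=15. Mg²⁺ < Na⁺ (isoelectronic, higher Z=12 is smaller); Na⁺ < F⁻ (isoelectronic, higher Z=11 is smaller); F⁻ < O²⁻ (both 10 e⁻, Z=9>8); O²⁻ < S²⁻ (same group, 1 shell fewer); S²⁻ < P³⁻ (isoelectronic, higher Z=16 is smaller).
That gives Mg²⁺ < Na⁺ < F⁻ < O²⁻ < S²⁻ < P³⁻. From the largest end, number 5 is Na⁺.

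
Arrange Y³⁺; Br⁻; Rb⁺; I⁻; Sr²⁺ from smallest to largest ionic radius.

Tabulating Z and e⁻: Y³⁺: 36 e⁻, Z=39, Sr²⁺: 36 e⁻, Z=38, Rb⁺: 36 e⁻, Z=37, Br⁻: 36 e⁻, Z=35, I⁻: 54 e⁻, Z=53. Y³⁺ < Sr²⁺ (both 36 e⁻, Z=39>38); Sr²⁺ < Rb⁺ (isoelectronic, higher Z=38 is smaller); Rb⁺ < Br⁻ (both 36 e⁻, Z=37>35); Br⁻ < I⁻ (same group, period 4 vs 5).

Y³⁺ < Sr²⁺ < Rb⁺ < Br⁻ < I⁻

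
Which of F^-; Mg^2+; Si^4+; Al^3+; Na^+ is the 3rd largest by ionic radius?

All of these have 10 electrons (isoelectronic). With the same electron cloud, the ion with the most protons pulls it in tightest. Nuclear charges: Si^4+ (Z=14), Al^3+ (Z=13), Mg^2+ (Z=12), Na^+ (Z=11), F^- (Z=9). Highest Z is smallest.
So the order is Si^4+ < Al^3+ < Mg^2+ < Na^+ < F^-; the 3rd-largest ion is Mg^2+.

Mg^2+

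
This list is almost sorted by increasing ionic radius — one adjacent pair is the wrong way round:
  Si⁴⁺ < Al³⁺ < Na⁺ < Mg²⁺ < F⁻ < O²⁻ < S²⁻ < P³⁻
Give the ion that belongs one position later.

Scanning neighbour by neighbour, only Na⁺/Mg²⁺ violates a trend: they are isoelectronic (10 e⁻) and Mg has more protons than Na (12 vs 11), making Mg²⁺ smaller. That makes Na⁺ the one sitting a position early relative to where it belongs.

Na⁺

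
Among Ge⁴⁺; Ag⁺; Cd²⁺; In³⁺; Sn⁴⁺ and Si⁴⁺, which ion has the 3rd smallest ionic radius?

First list Z and electron count for each: Si⁴⁺ (Z=14, 10 e⁻), Ge⁴⁺ (Z=32, 28 e⁻), Sn⁴⁺ (Z=50, 46 e⁻), In³⁺ (Z=49, 46 e⁻), Cd²⁺ (Z=48, 46 e⁻), Ag⁺ (Z=47, 46 e⁻). Si⁴⁺ < Ge⁴⁺ (same group, period 3 vs 4); Ge⁴⁺ < Sn⁴⁺ (same group, 1 shell fewer); Sn⁴⁺ < In³⁺ (both 46 e⁻, Z=50>49); In³⁺ < Cd²⁺ (isoelectronic, higher Z=49 is smaller); Cd²⁺ < Ag⁺ (both 46 e⁻, Z=48>47).
Ordering: Si⁴⁺ < Ge⁴⁺ < Sn⁴⁺ < In³⁺ < Cd²⁺ < Ag⁺. The 3rd smallest is Sn⁴⁺.

Sn⁴⁺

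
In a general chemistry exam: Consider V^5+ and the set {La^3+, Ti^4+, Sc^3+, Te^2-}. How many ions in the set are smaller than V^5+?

V^5+ has 18 e⁻ (Z=23), Ti^4+ has 18 e⁻ (Z=22), Sc^3+ has 18 e⁻ (Z=21), La^3+ has 54 e⁻ (Z=57), Te^2- has 54 e⁻ (Z=52). V^5+ < Ti^4+ (both 18 e⁻, Z=23>22); Ti^4+ < Sc^3+ (both 18 e⁻, Z=22>21); Sc^3+ < La^3+ (same group, period 4 vs 6); La^3+ < Te^2- (both 54 e⁻, Z=57>52).
Ordering all of them (including V^5+) by radius gives V^5+ < Ti^4+ < Sc^3+ < La^3+ < Te^2-. That's 0.

0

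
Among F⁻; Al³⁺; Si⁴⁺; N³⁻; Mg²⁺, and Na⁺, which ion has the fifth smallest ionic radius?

These species are isoelectronic with 10 electrons. The only difference is the number of protons: Si⁴⁺ (Z=14), Al³⁺ (Z=13), Mg²⁺ (Z=12), Na⁺ (Z=11), F⁻ (Z=9), N³⁻ (Z=7). The strongest nuclear pull (Si⁴⁺) gives the smallest ion.
Ordering: Si⁴⁺ < Al³⁺ < Mg²⁺ < Na⁺ < F⁻ < N³⁻. The fifth smallest is F⁻.

F⁻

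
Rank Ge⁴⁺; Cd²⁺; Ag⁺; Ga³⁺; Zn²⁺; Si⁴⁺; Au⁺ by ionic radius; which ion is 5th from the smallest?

Cd²⁺

First list Z and electron count for each: Si⁴⁺ has 10 e⁻ (Z=14), Ge⁴⁺ has 28 e⁻ (Z=32), Ga³⁺ has 28 e⁻ (Z=31), Zn²⁺ has 28 e⁻ (Z=30), Cd²⁺ has 46 e⁻ (Z=48), Ag⁺ has 46 e⁻ (Z=47), Au⁺ has 78 e⁻ (Z=79). Si⁴⁺ < Ge⁴⁺ (same group, period 3 vs 4); Ge⁴⁺ < Ga³⁺ (both 28 e⁻, Z=32>31); Ga³⁺ < Zn²⁺ (both 28 e⁻, Z=31>30); Zn²⁺ < Cd²⁺ (same group, period 4 vs 5); Cd²⁺ < Ag⁺ (isoelectronic, higher Z=48 is smaller); Ag⁺ < Au⁺ (same group, period 5 vs 6).
That gives Si⁴⁺ < Ge⁴⁺ < Ga³⁺ < Zn²⁺ < Cd²⁺ < Ag⁺ < Au⁺. From the smallest end, number 5 is Cd²⁺.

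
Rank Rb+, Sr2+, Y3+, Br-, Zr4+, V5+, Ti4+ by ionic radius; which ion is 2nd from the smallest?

First list Z and electron count for each: V5+ (Z=23, 18 e⁻), Ti4+ (Z=22, 18 e⁻), Zr4+ (Z=40, 36 e⁻), Y3+ (Z=39, 36 e⁻), Sr2+ (Z=38, 36 e⁻), Rb+ (Z=37, 36 e⁻), Br- (Z=35, 36 e⁻). V5+ < Ti4+ (isoelectronic, higher Z=23 is smaller); Ti4+ < Zr4+ (same group, period 4 vs 5); Zr4+ < Y3+ (both 36 e⁻, Z=40>39); Y3+ < Sr2+ (both 36 e⁻, Z=39>38); Sr2+ < Rb+ (isoelectronic, higher Z=38 is smaller); Rb+ < Br- (both 36 e⁻, Z=37>35).
Ordering: V5+ < Ti4+ < Zr4+ < Y3+ < Sr2+ < Rb+ < Br-. The 2nd smallest is Ti4+.

Ti4+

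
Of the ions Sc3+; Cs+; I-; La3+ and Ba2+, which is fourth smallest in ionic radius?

First list Z and electron count for each: Sc3+: 18 e⁻, Z=21, La3+: 54 e⁻, Z=57, Ba2+: 54 e⁻, Z=56, Cs+: 54 e⁻, Z=55, I-: 54 e⁻, Z=53. Sc3+ < La3+ (same group, 2 shells fewer); La3+ < Ba2+ (isoelectronic, higher Z=57 is smaller); Ba2+ < Cs+ (isoelectronic, higher Z=56 is smaller); Cs+ < I- (isoelectronic, higher Z=55 is smaller).
So the order is Sc3+ < La3+ < Ba2+ < Cs+ < I-; the 4th-smallest ion is Cs+.

Cs+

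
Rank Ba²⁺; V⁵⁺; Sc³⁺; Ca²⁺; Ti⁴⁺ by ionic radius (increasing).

Electron counts and nuclear charges: V⁵⁺: 18 e⁻, Z=23, Ti⁴⁺: 18 e⁻, Z=22, Sc³⁺: 18 e⁻, Z=21, Ca²⁺: 18 e⁻, Z=20, Ba²⁺: 54 e⁻, Z=56. V⁵⁺ < Ti⁴⁺ (both 18 e⁻, Z=23>22); Ti⁴⁺ < Sc³⁺ (isoelectronic, higher Z=22 is smaller); Sc³⁺ < Ca²⁺ (isoelectronic, higher Z=21 is smaller); Ca²⁺ < Ba²⁺ (same group, period 4 vs 6).

V⁵⁺ < Ti⁴⁺ < Sc³⁺ < Ca²⁺ < Ba²⁺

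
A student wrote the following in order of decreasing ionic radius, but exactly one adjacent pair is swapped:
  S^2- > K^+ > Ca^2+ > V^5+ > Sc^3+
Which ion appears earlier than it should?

V^5+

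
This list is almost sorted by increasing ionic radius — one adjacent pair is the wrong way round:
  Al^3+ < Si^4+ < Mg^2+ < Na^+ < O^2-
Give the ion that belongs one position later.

Al^3+

The pair Al^3+, Si^4+ is the wrong way round — both have 10 electrons but Z(Si)=14 > Z(Al)=13, so Si^4+ should be the smaller of the two. All other adjacent pairs agree with periodic trends, so Al^3+ is the misplaced ion.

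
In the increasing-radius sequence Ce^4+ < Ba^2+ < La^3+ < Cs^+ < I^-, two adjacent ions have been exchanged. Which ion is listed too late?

La^3+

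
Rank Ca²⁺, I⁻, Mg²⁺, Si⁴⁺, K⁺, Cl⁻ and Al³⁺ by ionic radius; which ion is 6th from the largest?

Al³⁺

Si⁴⁺ (Z=14, 10 e⁻), Al³⁺ (Z=13, 10 e⁻), Mg²⁺ (Z=12, 10 e⁻), Ca²⁺ (Z=20, 18 e⁻), K⁺ (Z=19, 18 e⁻), Cl⁻ (Z=17, 18 e⁻), I⁻ (Z=53, 54 e⁻). Si⁴⁺ < Al³⁺ (isoelectronic, higher Z=14 is smaller); Al³⁺ < Mg²⁺ (isoelectronic, higher Z=13 is smaller); Mg²⁺ < Ca²⁺ (same group, period 3 vs 4); Ca²⁺ < K⁺ (both 18 e⁻, Z=20>19); K⁺ < Cl⁻ (isoelectronic, higher Z=19 is smaller); Cl⁻ < I⁻ (same group, period 3 vs 5).
That gives Si⁴⁺ < Al³⁺ < Mg²⁺ < Ca²⁺ < K⁺ < Cl⁻ < I⁻. From the largest end, number 6 is Al³⁺.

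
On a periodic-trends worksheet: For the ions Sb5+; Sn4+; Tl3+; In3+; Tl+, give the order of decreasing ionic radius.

Tl+ > Tl3+ > In3+ > Sn4+ > Sb5+

Work out protons and electrons: Sb5+ (Z=51, 46 e⁻), Sn4+ (Z=50, 46 e⁻), In3+ (Z=49, 46 e⁻), Tl3+ (Z=81, 78 e⁻), Tl+ (Z=81, 80 e⁻). Sb5+ < Sn4+ (both 46 e⁻, Z=51>50); Sn4+ < In3+ (isoelectronic, higher Z=50 is smaller); In3+ < Tl3+ (same group, period 5 vs 6); Tl3+ < Tl+ (same element, +3 vs +1).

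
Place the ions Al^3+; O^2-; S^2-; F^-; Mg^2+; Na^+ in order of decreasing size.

S^2- > O^2- > F^- > Na^+ > Mg^2+ > Al^3+

Al^3+ (Z=13, 10 e⁻), Mg^2+ (Z=12, 10 e⁻), Na^+ (Z=11, 10 e⁻), F^- (Z=9, 10 e⁻), O^2- (Z=8, 10 e⁻), S^2- (Z=16, 18 e⁻). Al^3+ < Mg^2+ (both 10 e⁻, Z=13>12); Mg^2+ < Na^+ (isoelectronic, higher Z=12 is smaller); Na^+ < F^- (isoelectronic, higher Z=11 is smaller); F^- < O^2- (isoelectronic, higher Z=9 is smaller); O^2- < S^2- (same group, 1 shell fewer).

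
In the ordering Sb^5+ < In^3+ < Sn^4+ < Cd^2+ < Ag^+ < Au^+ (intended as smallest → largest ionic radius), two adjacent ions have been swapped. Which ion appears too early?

In^3+

Compare adjacent ions: they are isoelectronic (46 e⁻) and Sn has more protons than In (50 vs 49), making Sn^4+ smaller — yet in this increasing list In^3+ sits before Sn^4+. Nothing else is reversed, so In^3+ should move one place to the right.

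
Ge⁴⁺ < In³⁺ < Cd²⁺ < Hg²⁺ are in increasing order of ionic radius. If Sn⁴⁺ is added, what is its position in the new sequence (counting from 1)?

2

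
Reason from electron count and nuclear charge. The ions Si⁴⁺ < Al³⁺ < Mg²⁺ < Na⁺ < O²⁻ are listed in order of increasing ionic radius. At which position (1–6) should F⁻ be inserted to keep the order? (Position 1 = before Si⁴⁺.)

5

All of these have 10 electrons (isoelectronic). With the same electron cloud, the ion with the most protons pulls it in tightest. Nuclear charges: Si⁴⁺ (Z=14), Al³⁺ (Z=13), Mg²⁺ (Z=12), Na⁺ (Z=11), F⁻ (Z=9), O²⁻ (Z=8). Highest Z is smallest.
Putting F⁻ in gives Si⁴⁺ < Al³⁺ < Mg²⁺ < Na⁺ < F⁻ < O²⁻; it lands at slot 5.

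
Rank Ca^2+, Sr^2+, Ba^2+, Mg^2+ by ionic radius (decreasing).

Same group, same charge. Going down the group adds an extra shell of electrons, so the ion gets larger: Mg^2+ is highest in the group and smallest.

Ba^2+ > Sr^2+ > Ca^2+ > Mg^2+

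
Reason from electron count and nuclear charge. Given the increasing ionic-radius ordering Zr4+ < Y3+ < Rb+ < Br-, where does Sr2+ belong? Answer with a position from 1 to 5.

3

Each ion has 36 electrons. The ranking follows nuclear charge in reverse — greater Z gives a smaller radius. Zr4+ (Z=40), Y3+ (Z=39), Sr2+ (Z=38), Rb+ (Z=37), Br- (Z=35).
With Sr2+ included the full order is Zr4+ < Y3+ < Sr2+ < Rb+ < Br-, so it takes position 3.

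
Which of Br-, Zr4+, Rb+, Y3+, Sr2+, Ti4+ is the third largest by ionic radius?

Sr2+

Electron counts and nuclear charges: Ti4+ has 18 e⁻ (Z=22), Zr4+ has 36 e⁻ (Z=40), Y3+ has 36 e⁻ (Z=39), Sr2+ has 36 e⁻ (Z=38), Rb+ has 36 e⁻ (Z=37), Br- has 36 e⁻ (Z=35). Ti4+ < Zr4+ (same group, period 4 vs 5); Zr4+ < Y3+ (both 36 e⁻, Z=40>39); Y3+ < Sr2+ (both 36 e⁻, Z=39>38); Sr2+ < Rb+ (both 36 e⁻, Z=38>37); Rb+ < Br- (isoelectronic, higher Z=37 is smaller).
So the order is Ti4+ < Zr4+ < Y3+ < Sr2+ < Rb+ < Br-; the 3rd-largest ion is Sr2+.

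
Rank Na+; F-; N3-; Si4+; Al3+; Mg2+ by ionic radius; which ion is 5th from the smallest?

Each ion has 10 electrons. The ranking follows nuclear charge in reverse — greater Z gives a smaller radius. Si4+ (Z=14), Al3+ (Z=13), Mg2+ (Z=12), Na+ (Z=11), F- (Z=9), N3- (Z=7).
That gives Si4+ < Al3+ < Mg2+ < Na+ < F- < N3-. From the smallest end, number 5 is F-.

F-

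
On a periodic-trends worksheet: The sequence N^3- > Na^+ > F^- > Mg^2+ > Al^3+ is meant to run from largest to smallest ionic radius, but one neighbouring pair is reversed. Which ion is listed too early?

Na^+

Check each adjacent pair. Na^+ and F^- are reversed: Na^+ and F^- share 10 electrons; the higher nuclear charge on Na (Z=11) contracts it more, so Na^+ < F^-. No other neighbouring pair contradicts the periodic trends, so Na^+ is the ion listed too early.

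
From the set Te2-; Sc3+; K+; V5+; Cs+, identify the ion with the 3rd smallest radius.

K+

First list Z and electron count for each: V5+ (Z=23, 18 e⁻), Sc3+ (Z=21, 18 e⁻), K+ (Z=19, 18 e⁻), Cs+ (Z=55, 54 e⁻), Te2- (Z=52, 54 e⁻). V5+ < Sc3+ (both 18 e⁻, Z=23>21); Sc3+ < K+ (isoelectronic, higher Z=21 is smaller); K+ < Cs+ (same group, period 4 vs 6); Cs+ < Te2- (both 54 e⁻, Z=55>52).
So the order is V5+ < Sc3+ < K+ < Cs+ < Te2-; the 3rd-smallest ion is K+.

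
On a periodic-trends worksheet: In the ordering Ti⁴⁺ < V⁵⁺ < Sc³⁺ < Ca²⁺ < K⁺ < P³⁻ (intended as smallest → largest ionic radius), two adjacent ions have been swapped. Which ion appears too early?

Scanning neighbour by neighbour, only Ti⁴⁺/V⁵⁺ violates a trend: V⁵⁺ and Ti⁴⁺ share 18 electrons; the higher nuclear charge on V (Z=23) contracts it more, so V⁵⁺ < Ti⁴⁺. That makes Ti⁴⁺ the one sitting a position early relative to where it belongs.

Ti⁴⁺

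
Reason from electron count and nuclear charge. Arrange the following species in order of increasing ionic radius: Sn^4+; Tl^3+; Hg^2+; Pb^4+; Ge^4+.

Electron counts and nuclear charges: Ge^4+: 28 e⁻, Z=32, Sn^4+: 46 e⁻, Z=50, Pb^4+: 78 e⁻, Z=82, Tl^3+: 78 e⁻, Z=81, Hg^2+: 78 e⁻, Z=80. Ge^4+ < Sn^4+ (same group, 1 shell fewer); Sn^4+ < Pb^4+ (same group, 1 shell fewer); Pb^4+ < Tl^3+ (both 78 e⁻, Z=82>81); Tl^3+ < Hg^2+ (isoelectronic, higher Z=81 is smaller).

Ge^4+ < Sn^4+ < Pb^4+ < Tl^3+ < Hg^2+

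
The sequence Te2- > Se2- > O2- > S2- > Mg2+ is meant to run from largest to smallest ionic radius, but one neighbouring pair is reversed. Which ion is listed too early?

O2-

Compare adjacent ions: same group and charge — period 2 sits above period 3, so O2- is smaller — yet in this decreasing list O2- sits before S2-. Nothing else is reversed, so O2- should move one place to the right.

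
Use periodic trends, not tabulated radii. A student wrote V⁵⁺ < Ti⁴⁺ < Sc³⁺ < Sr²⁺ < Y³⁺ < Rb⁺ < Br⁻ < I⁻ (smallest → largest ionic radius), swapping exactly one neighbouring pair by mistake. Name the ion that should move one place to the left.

Scanning neighbour by neighbour, only Sr²⁺/Y³⁺ violates a trend: Y³⁺ and Sr²⁺ share 36 electrons; the higher nuclear charge on Y (Z=39) contracts it more, so Y³⁺ < Sr²⁺. That makes Y³⁺ the one sitting a position late relative to where it belongs.

Y³⁺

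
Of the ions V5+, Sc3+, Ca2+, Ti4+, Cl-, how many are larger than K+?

All of these have 18 electrons (isoelectronic). With the same electron cloud, the ion with the most protons pulls it in tightest. Nuclear charges: V5+ (Z=23), Ti4+ (Z=22), Sc3+ (Z=21), Ca2+ (Z=20), K+ (Z=19), Cl- (Z=17). Highest Z is smallest.
Ordering all of them (including K+) by radius gives V5+ < Ti4+ < Sc3+ < Ca2+ < K+ < Cl-. That's 1.

1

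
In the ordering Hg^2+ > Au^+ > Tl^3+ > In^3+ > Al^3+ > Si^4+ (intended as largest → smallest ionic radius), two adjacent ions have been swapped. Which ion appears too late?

Compare adjacent ions: Hg^2+ and Au^+ share 78 electrons; the higher nuclear charge on Hg (Z=80) contracts it more, so Hg^2+ < Au^+ — yet in this decreasing list Hg^2+ sits before Au^+. Nothing else is reversed, so Au^+ should move one place to the left.

Au^+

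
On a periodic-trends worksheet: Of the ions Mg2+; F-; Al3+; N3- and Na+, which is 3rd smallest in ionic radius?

Na+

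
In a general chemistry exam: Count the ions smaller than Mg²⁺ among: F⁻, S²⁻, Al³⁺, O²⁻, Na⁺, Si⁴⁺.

Electron counts and nuclear charges: Si⁴⁺ (Z=14, 10 e⁻), Al³⁺ (Z=13, 10 e⁻), Mg²⁺ (Z=12, 10 e⁻), Na⁺ (Z=11, 10 e⁻), F⁻ (Z=9, 10 e⁻), O²⁻ (Z=8, 10 e⁻), S²⁻ (Z=16, 18 e⁻). Si⁴⁺ < Al³⁺ (both 10 e⁻, Z=14>13); Al³⁺ < Mg²⁺ (both 10 e⁻, Z=13>12); Mg²⁺ < Na⁺ (isoelectronic, higher Z=12 is smaller); Na⁺ < F⁻ (both 10 e⁻, Z=11>9); F⁻ < O²⁻ (isoelectronic, higher Z=9 is smaller); O²⁻ < S²⁻ (same group, period 2 vs 3).
Ordering all of them (including Mg²⁺) by radius gives Si⁴⁺ < Al³⁺ < Mg²⁺ < Na⁺ < F⁻ < O²⁻ < S²⁻. That's 2.

2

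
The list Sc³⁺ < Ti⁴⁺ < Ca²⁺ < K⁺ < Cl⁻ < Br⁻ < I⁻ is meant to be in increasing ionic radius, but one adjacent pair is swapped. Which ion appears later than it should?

Compare adjacent ions: Ti⁴⁺ and Sc³⁺ share 18 electrons; the higher nuclear charge on Ti (Z=22) contracts it more, so Ti⁴⁺ < Sc³⁺ — yet in this increasing list Sc³⁺ sits before Ti⁴⁺. Nothing else is reversed, so Ti⁴⁺ should move one place to the left.

Ti⁴⁺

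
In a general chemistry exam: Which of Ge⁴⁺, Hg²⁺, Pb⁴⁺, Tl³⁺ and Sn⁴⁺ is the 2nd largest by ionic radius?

Tabulating Z and e⁻: Ge⁴⁺ has 28 e⁻ (Z=32), Sn⁴⁺ has 46 e⁻ (Z=50), Pb⁴⁺ has 78 e⁻ (Z=82), Tl³⁺ has 78 e⁻ (Z=81), Hg²⁺ has 78 e⁻ (Z=80). Ge⁴⁺ < Sn⁴⁺ (same group, 1 shell fewer); Sn⁴⁺ < Pb⁴⁺ (same group, 1 shell fewer); Pb⁴⁺ < Tl³⁺ (both 78 e⁻, Z=82>81); Tl³⁺ < Hg²⁺ (both 78 e⁻, Z=81>80).
So the order is Ge⁴⁺ < Sn⁴⁺ < Pb⁴⁺ < Tl³⁺ < Hg²⁺; the 2nd-largest ion is Tl³⁺.

Tl³⁺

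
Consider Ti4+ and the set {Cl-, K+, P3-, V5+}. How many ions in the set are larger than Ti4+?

3

All of these have 18 electrons (isoelectronic). With the same electron cloud, the ion with the most protons pulls it in tightest. Nuclear charges: V5+ (Z=23), Ti4+ (Z=22), K+ (Z=19), Cl- (Z=17), P3- (Z=15). Highest Z is smallest.
Overall: V5+ < Ti4+ < K+ < Cl- < P3-. Ti4+ has 1 below it and 3 above. Count: 3.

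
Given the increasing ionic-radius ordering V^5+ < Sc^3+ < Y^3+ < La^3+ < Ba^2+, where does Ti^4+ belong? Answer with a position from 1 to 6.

2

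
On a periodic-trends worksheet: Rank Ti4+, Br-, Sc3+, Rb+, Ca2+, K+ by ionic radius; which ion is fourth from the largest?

Ca2+

Work out protons and electrons: Ti4+: 18 e⁻, Z=22, Sc3+: 18 e⁻, Z=21, Ca2+: 18 e⁻, Z=20, K+: 18 e⁻, Z=19, Rb+: 36 e⁻, Z=37, Br-: 36 e⁻, Z=35. Ti4+ < Sc3+ (both 18 e⁻, Z=22>21); Sc3+ < Ca2+ (isoelectronic, higher Z=21 is smaller); Ca2+ < K+ (both 18 e⁻, Z=20>19); K+ < Rb+ (same group, 1 shell fewer); Rb+ < Br- (isoelectronic, higher Z=37 is smaller).
Ordering: Ti4+ < Sc3+ < Ca2+ < K+ < Rb+ < Br-. The fourth largest is Ca2+.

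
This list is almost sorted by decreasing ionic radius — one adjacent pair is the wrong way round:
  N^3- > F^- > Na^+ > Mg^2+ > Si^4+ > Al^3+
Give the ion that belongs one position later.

Si^4+

Scanning neighbour by neighbour, only Si^4+/Al^3+ violates a trend: Si^4+ and Al^3+ share 10 electrons; the higher nuclear charge on Si (Z=14) contracts it more, so Si^4+ < Al^3+. That makes Si^4+ the one sitting a position early relative to where it belongs.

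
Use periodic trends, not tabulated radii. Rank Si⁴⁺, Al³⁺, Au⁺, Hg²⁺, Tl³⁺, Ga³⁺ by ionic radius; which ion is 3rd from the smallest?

Ga³⁺

Tabulating Z and e⁻: Si⁴⁺ has 10 e⁻ (Z=14), Al³⁺ has 10 e⁻ (Z=13), Ga³⁺ has 28 e⁻ (Z=31), Tl³⁺ has 78 e⁻ (Z=81), Hg²⁺ has 78 e⁻ (Z=80), Au⁺ has 78 e⁻ (Z=79). Si⁴⁺ < Al³⁺ (both 10 e⁻, Z=14>13); Al³⁺ < Ga³⁺ (same group, 1 shell fewer); Ga³⁺ < Tl³⁺ (same group, period 4 vs 6); Tl³⁺ < Hg²⁺ (both 78 e⁻, Z=81>80); Hg²⁺ < Au⁺ (both 78 e⁻, Z=80>79).
Full ascending order: Si⁴⁺ < Al³⁺ < Ga³⁺ < Tl³⁺ < Hg²⁺ < Au⁺. Counting from the smallest, position 3 is Ga³⁺.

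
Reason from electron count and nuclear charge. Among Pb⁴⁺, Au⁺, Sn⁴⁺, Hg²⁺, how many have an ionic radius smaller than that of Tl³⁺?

2

Tabulating Z and e⁻: Sn⁴⁺: 46 e⁻, Z=50, Pb⁴⁺: 78 e⁻, Z=82, Tl³⁺: 78 e⁻, Z=81, Hg²⁺: 78 e⁻, Z=80, Au⁺: 78 e⁻, Z=79. Sn⁴⁺ < Pb⁴⁺ (same group, period 5 vs 6); Pb⁴⁺ < Tl³⁺ (both 78 e⁻, Z=82>81); Tl³⁺ < Hg²⁺ (isoelectronic, higher Z=81 is smaller); Hg²⁺ < Au⁺ (both 78 e⁻, Z=80>79).
Placing each against Tl³⁺: smaller — Sn⁴⁺, Pb⁴⁺; larger — Hg²⁺, Au⁺. That's 2.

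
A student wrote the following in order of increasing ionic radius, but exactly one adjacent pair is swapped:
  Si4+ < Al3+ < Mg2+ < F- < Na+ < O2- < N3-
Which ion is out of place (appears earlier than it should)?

The pair F-, Na+ is the wrong way round — they are isoelectronic (10 e⁻) and Na has more protons than F (11 vs 9), making Na+ smaller. All other adjacent pairs agree with periodic trends, so F- is the misplaced ion.

F-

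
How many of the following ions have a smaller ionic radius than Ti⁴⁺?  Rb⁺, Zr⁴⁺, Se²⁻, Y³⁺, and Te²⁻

0

Tabulating Z and e⁻: Ti⁴⁺ (Z=22, 18 e⁻), Zr⁴⁺ (Z=40, 36 e⁻), Y³⁺ (Z=39, 36 e⁻), Rb⁺ (Z=37, 36 e⁻), Se²⁻ (Z=34, 36 e⁻), Te²⁻ (Z=52, 54 e⁻). Ti⁴⁺ < Zr⁴⁺ (same group, 1 shell fewer); Zr⁴⁺ < Y³⁺ (both 36 e⁻, Z=40>39); Y³⁺ < Rb⁺ (both 36 e⁻, Z=39>37); Rb⁺ < Se²⁻ (isoelectronic, higher Z=37 is smaller); Se²⁻ < Te²⁻ (same group, period 4 vs 5).
Placing each against Ti⁴⁺: smaller — none; larger — Zr⁴⁺, Y³⁺, Rb⁺, Se²⁻, Te²⁻. So 0 are smaller.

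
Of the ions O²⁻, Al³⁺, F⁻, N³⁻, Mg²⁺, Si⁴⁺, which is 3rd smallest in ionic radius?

Isoelectronic series (10 e⁻ each). Size is set by nuclear charge: more protons means a smaller ion. Si⁴⁺ (Z=14), Al³⁺ (Z=13), Mg²⁺ (Z=12), F⁻ (Z=9), O²⁻ (Z=8), N³⁻ (Z=7).
So the order is Si⁴⁺ < Al³⁺ < Mg²⁺ < F⁻ < O²⁻ < N³⁻; the 3rd-smallest ion is Mg²⁺.

Mg²⁺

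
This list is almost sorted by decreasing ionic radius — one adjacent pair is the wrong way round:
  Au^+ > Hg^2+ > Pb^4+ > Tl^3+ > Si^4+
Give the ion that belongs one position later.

Pb^4+

The pair Pb^4+, Tl^3+ is the wrong way round — both have 78 electrons but Z(Pb)=82 > Z(Tl)=81, so Pb^4+ should be the smaller of the two. All other adjacent pairs agree with periodic trends, so Pb^4+ is the misplaced ion.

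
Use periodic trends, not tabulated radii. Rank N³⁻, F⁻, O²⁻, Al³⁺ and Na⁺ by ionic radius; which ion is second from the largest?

All of these have 10 electrons (isoelectronic). With the same electron cloud, the ion with the most protons pulls it in tightest. Nuclear charges: Al³⁺ (Z=13), Na⁺ (Z=11), F⁻ (Z=9), O²⁻ (Z=8), N³⁻ (Z=7). Highest Z is smallest.
So the order is Al³⁺ < Na⁺ < F⁻ < O²⁻ < N³⁻; the 2nd-largest ion is O²⁻.

O²⁻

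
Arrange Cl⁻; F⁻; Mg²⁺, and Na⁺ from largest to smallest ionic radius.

Work out protons and electrons: Mg²⁺ (Z=12, 10 e⁻), Na⁺ (Z=11, 10 e⁻), F⁻ (Z=9, 10 e⁻), Cl⁻ (Z=17, 18 e⁻). Mg²⁺ < Na⁺ (isoelectronic, higher Z=12 is smaller); Na⁺ < F⁻ (both 10 e⁻, Z=11>9); F⁻ < Cl⁻ (same group, 1 shell fewer).

Cl⁻ > F⁻ > Na⁺ > Mg²⁺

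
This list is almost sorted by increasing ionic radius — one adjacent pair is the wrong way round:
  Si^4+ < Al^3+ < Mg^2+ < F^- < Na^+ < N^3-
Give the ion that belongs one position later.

F^-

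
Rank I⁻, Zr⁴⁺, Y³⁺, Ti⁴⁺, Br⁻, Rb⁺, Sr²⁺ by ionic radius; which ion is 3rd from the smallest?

Electron counts and nuclear charges: Ti⁴⁺ (Z=22, 18 e⁻), Zr⁴⁺ (Z=40, 36 e⁻), Y³⁺ (Z=39, 36 e⁻), Sr²⁺ (Z=38, 36 e⁻), Rb⁺ (Z=37, 36 e⁻), Br⁻ (Z=35, 36 e⁻), I⁻ (Z=53, 54 e⁻). Ti⁴⁺ < Zr⁴⁺ (same group, 1 shell fewer); Zr⁴⁺ < Y³⁺ (both 36 e⁻, Z=40>39); Y³⁺ < Sr²⁺ (isoelectronic, higher Z=39 is smaller); Sr²⁺ < Rb⁺ (both 36 e⁻, Z=38>37); Rb⁺ < Br⁻ (isoelectronic, higher Z=37 is smaller); Br⁻ < I⁻ (same group, period 4 vs 5).
Ordering: Ti⁴⁺ < Zr⁴⁺ < Y³⁺ < Sr²⁺ < Rb⁺ < Br⁻ < I⁻. The 3rd smallest is Y³⁺.

Y³⁺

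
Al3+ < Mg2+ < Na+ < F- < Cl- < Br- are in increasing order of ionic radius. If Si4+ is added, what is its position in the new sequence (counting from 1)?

1

Work out protons and electrons: Si4+ has 10 e⁻ (Z=14), Al3+ has 10 e⁻ (Z=13), Mg2+ has 10 e⁻ (Z=12), Na+ has 10 e⁻ (Z=11), F- has 10 e⁻ (Z=9), Cl- has 18 e⁻ (Z=17), Br- has 36 e⁻ (Z=35). Si4+ < Al3+ (isoelectronic, higher Z=14 is smaller); Al3+ < Mg2+ (isoelectronic, higher Z=13 is smaller); Mg2+ < Na+ (isoelectronic, higher Z=12 is smaller); Na+ < F- (isoelectronic, higher Z=11 is smaller); F- < Cl- (same group, period 2 vs 3); Cl- < Br- (same group, 1 shell fewer).
With Si4+ included the full order is Si4+ < Al3+ < Mg2+ < Na+ < F- < Cl- < Br-, so it takes position 1.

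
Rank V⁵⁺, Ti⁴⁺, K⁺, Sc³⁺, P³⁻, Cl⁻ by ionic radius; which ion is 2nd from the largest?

Cl⁻

All of these have 18 electrons (isoelectronic). With the same electron cloud, the ion with the most protons pulls it in tightest. Nuclear charges: V⁵⁺ (Z=23), Ti⁴⁺ (Z=22), Sc³⁺ (Z=21), K⁺ (Z=19), Cl⁻ (Z=17), P³⁻ (Z=15). Highest Z is smallest.
That gives V⁵⁺ < Ti⁴⁺ < Sc³⁺ < K⁺ < Cl⁻ < P³⁻. From the largest end, number 2 is Cl⁻.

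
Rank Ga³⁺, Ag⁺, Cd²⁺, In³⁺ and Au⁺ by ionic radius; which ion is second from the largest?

Ag⁺

Ga³⁺ (Z=31, 28 e⁻), In³⁺ (Z=49, 46 e⁻), Cd²⁺ (Z=48, 46 e⁻), Ag⁺ (Z=47, 46 e⁻), Au⁺ (Z=79, 78 e⁻). Ga³⁺ < In³⁺ (same group, 1 shell fewer); In³⁺ < Cd²⁺ (both 46 e⁻, Z=49>48); Cd²⁺ < Ag⁺ (both 46 e⁻, Z=48>47); Ag⁺ < Au⁺ (same group, 1 shell fewer).
So the order is Ga³⁺ < In³⁺ < Cd²⁺ < Ag⁺ < Au⁺; the 2nd-largest ion is Ag⁺.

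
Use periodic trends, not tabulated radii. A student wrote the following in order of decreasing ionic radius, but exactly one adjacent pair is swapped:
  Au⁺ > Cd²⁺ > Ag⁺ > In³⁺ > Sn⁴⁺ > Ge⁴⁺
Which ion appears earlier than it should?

Scanning neighbour by neighbour, only Cd²⁺/Ag⁺ violates a trend: both have 46 electrons but Z(Cd)=48 > Z(Ag)=47, so Cd²⁺ should be the smaller of the two. That makes Cd²⁺ the one sitting a position early relative to where it belongs.

Cd²⁺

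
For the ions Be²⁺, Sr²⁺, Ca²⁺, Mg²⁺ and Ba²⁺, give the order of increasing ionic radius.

All are in the same group with charge +2. Radius grows down the group as n (the outermost shell) increases.

Be²⁺ < Mg²⁺ < Ca²⁺ < Sr²⁺ < Ba²⁺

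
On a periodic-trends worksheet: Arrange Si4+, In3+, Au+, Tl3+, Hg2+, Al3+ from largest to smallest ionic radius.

Au+ > Hg2+ > Tl3+ > In3+ > Al3+ > Si4+

Tabulating Z and e⁻: Si4+ has 10 e⁻ (Z=14), Al3+ has 10 e⁻ (Z=13), In3+ has 46 e⁻ (Z=49), Tl3+ has 78 e⁻ (Z=81), Hg2+ has 78 e⁻ (Z=80), Au+ has 78 e⁻ (Z=79). Si4+ < Al3+ (isoelectronic, higher Z=14 is smaller); Al3+ < In3+ (same group, period 3 vs 5); In3+ < Tl3+ (same group, 1 shell fewer); Tl3+ < Hg2+ (both 78 e⁻, Z=81>80); Hg2+ < Au+ (both 78 e⁻, Z=80>79).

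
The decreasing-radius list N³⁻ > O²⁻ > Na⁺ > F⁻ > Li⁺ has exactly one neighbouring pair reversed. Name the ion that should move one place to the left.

The pair Na⁺, F⁻ is the wrong way round — they are isoelectronic (10 e⁻) and Na has more protons than F (11 vs 9), making Na⁺ smaller. All other adjacent pairs agree with periodic trends, so F⁻ is the misplaced ion.

F⁻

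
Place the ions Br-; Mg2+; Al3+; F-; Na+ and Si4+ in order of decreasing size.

Si4+ has 10 e⁻ (Z=14), Al3+ has 10 e⁻ (Z=13), Mg2+ has 10 e⁻ (Z=12), Na+ has 10 e⁻ (Z=11), F- has 10 e⁻ (Z=9), Br- has 36 e⁻ (Z=35). Si4+ < Al3+ (both 10 e⁻, Z=14>13); Al3+ < Mg2+ (isoelectronic, higher Z=13 is smaller); Mg2+ < Na+ (both 10 e⁻, Z=12>11); Na+ < F- (isoelectronic, higher Z=11 is smaller); F- < Br- (same group, period 2 vs 4).

Br- > F- > Na+ > Mg2+ > Al3+ > Si4+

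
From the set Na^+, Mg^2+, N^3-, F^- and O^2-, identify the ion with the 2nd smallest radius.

These species are isoelectronic with 10 electrons. The only difference is the number of protons: Mg^2+ (Z=12), Na^+ (Z=11), F^- (Z=9), O^2- (Z=8), N^3- (Z=7). The strongest nuclear pull (Mg^2+) gives the smallest ion.
That gives Mg^2+ < Na^+ < F^- < O^2- < N^3-. From the smallest end, number 2 is Na^+.

Na^+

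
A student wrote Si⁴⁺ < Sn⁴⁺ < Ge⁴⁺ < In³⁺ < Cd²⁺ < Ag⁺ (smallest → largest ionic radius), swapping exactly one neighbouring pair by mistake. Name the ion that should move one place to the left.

Ge⁴⁺

The pair Sn⁴⁺, Ge⁴⁺ is the wrong way round — both in group 14 with the same charge; Ge⁴⁺ (period 4) has the smaller radius. All other adjacent pairs agree with periodic trends, so Ge⁴⁺ is the misplaced ion.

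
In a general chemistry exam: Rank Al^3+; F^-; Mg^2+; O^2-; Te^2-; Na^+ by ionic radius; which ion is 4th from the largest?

Na^+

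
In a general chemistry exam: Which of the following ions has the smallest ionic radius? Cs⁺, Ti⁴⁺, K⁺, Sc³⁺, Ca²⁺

Ti⁴⁺ (Z=22, 18 e⁻), Sc³⁺ (Z=21, 18 e⁻), Ca²⁺ (Z=20, 18 e⁻), K⁺ (Z=19, 18 e⁻), Cs⁺ (Z=55, 54 e⁻). Ti⁴⁺ < Sc³⁺ (isoelectronic, higher Z=22 is smaller); Sc³⁺ < Ca²⁺ (isoelectronic, higher Z=21 is smaller); Ca²⁺ < K⁺ (isoelectronic, higher Z=20 is smaller); K⁺ < Cs⁺ (same group, period 4 vs 6).

Ti⁴⁺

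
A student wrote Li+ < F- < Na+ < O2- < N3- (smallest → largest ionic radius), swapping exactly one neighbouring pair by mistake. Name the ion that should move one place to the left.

Compare adjacent ions: they are isoelectronic (10 e⁻) and Na has more protons than F (11 vs 9), making Na+ smaller — yet in this increasing list F- sits before Na+. Nothing else is reversed, so Na+ should move one place to the left.

Na+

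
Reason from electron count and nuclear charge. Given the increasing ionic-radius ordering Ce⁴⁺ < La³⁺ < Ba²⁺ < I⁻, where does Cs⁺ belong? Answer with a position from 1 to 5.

4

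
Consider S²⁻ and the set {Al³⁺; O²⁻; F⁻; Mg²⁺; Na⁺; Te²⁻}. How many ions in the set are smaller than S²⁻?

Electron counts and nuclear charges: Al³⁺: 10 e⁻, Z=13, Mg²⁺: 10 e⁻, Z=12, Na⁺: 10 e⁻, Z=11, F⁻: 10 e⁻, Z=9, O²⁻: 10 e⁻, Z=8, S²⁻: 18 e⁻, Z=16, Te²⁻: 54 e⁻, Z=52. Al³⁺ < Mg²⁺ (isoelectronic, higher Z=13 is smaller); Mg²⁺ < Na⁺ (isoelectronic, higher Z=12 is smaller); Na⁺ < F⁻ (both 10 e⁻, Z=11>9); F⁻ < O²⁻ (both 10 e⁻, Z=9>8); O²⁻ < S²⁻ (same group, period 2 vs 3); S²⁻ < Te²⁻ (same group, 2 shells fewer).
Ordering all of them (including S²⁻) by radius gives Al³⁺ < Mg²⁺ < Na⁺ < F⁻ < O²⁻ < S²⁻ < Te²⁻. That's 5.

5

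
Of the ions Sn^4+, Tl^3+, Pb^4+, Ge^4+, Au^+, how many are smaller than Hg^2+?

Electron counts and nuclear charges: Ge^4+ has 28 e⁻ (Z=32), Sn^4+ has 46 e⁻ (Z=50), Pb^4+ has 78 e⁻ (Z=82), Tl^3+ has 78 e⁻ (Z=81), Hg^2+ has 78 e⁻ (Z=80), Au^+ has 78 e⁻ (Z=79). Ge^4+ < Sn^4+ (same group, period 4 vs 5); Sn^4+ < Pb^4+ (same group, 1 shell fewer); Pb^4+ < Tl^3+ (both 78 e⁻, Z=82>81); Tl^3+ < Hg^2+ (both 78 e⁻, Z=81>80); Hg^2+ < Au^+ (both 78 e⁻, Z=80>79).
Placing each against Hg^2+: smaller — Ge^4+, Sn^4+, Pb^4+, Tl^3+; larger — Au^+. That's 4.

4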